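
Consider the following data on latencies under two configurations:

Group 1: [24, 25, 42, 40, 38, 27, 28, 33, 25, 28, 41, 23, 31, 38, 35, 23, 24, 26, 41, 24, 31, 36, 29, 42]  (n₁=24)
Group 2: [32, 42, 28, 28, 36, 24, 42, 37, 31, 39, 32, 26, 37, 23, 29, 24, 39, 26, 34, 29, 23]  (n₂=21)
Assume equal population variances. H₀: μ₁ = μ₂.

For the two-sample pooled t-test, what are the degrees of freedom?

degrees of freedom = 43

df = n₁ + n₂ − 2 = 24 + 21 − 2 = 43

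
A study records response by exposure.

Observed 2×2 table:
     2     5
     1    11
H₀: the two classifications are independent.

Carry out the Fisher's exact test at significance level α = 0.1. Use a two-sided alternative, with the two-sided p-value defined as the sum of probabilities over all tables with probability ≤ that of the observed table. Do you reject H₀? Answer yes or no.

Margins: r₁=7, r₂=12, c₁=3, c₂=16, n=19
p_obs = C(7,2)·C(12,1)/C(19,3); sum pmf over tables with pmf ≤ p_obs
p-value (two-sided) = 0.52322
At α=0.1: p ≥ α → fail to reject H₀

reject H₀: no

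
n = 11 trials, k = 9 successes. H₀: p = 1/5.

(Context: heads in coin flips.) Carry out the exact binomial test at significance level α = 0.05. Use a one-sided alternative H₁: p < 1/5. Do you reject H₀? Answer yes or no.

Exact binomial: n=11, k=9, p₀=1/5=0.2000
P(X≤9) from Σ C(n,i)·p₀^i·(1−p₀)^(n−i)
p-value (one-sided, H₁ less) = 1.00000
At α=0.05: p ≥ α → fail to reject H₀

reject H₀: no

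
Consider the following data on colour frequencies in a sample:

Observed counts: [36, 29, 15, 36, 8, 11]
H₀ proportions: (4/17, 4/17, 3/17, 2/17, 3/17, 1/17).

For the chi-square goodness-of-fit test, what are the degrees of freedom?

degrees of freedom = 5

df = k − 1 = 6 − 1 = 5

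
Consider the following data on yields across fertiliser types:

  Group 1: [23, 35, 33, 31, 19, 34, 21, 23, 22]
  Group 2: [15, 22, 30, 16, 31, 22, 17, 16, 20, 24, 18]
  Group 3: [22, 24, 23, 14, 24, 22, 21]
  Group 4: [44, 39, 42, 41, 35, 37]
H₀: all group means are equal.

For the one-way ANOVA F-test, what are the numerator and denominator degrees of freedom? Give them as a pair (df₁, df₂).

degrees of freedom = [3, 29]

k = 4 groups, N = 33 total
df = (k−1, N−k) = (4−1, 33−4) = (3, 29)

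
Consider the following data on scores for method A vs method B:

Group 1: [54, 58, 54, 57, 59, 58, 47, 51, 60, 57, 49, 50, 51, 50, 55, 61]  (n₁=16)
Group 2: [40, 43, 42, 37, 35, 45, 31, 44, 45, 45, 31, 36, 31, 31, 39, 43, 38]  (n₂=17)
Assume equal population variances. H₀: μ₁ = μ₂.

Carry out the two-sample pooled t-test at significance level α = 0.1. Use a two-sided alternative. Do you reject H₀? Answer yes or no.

x̄₁=54.438, s₁=4.335, n₁=16
x̄₂=38.588, s₂=5.351, n₂=17
s_p² = [15·4.335² + 16·5.351²]/31 = 23.8727
SE = √(s_p²·(1/16+1/17)) = 1.7019
t = (54.438−38.588)/1.7019 = 9.3129
df = 31
p-value (two-sided) = 0.00000
At α=0.1: p < α → reject H₀

reject H₀: yes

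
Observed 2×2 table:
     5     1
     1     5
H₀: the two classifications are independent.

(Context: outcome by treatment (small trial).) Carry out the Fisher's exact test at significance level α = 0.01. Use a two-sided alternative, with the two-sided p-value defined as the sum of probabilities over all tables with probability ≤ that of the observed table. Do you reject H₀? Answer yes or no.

reject H₀: no

Margins: r₁=6, r₂=6, c₁=6, c₂=6, n=12
p_obs = C(6,5)·C(6,1)/C(12,6); sum pmf over tables with pmf ≤ p_obs
p-value (two-sided) = 0.08009
At α=0.01: p ≥ α → fail to reject H₀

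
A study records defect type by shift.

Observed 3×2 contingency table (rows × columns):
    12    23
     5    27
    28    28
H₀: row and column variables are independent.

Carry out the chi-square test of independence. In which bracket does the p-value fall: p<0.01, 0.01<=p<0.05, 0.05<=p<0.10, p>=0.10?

Row totals [35, 32, 56], col totals [45, 78], n=123
χ² = (12−12.80)²/12.80 + (23−22.20)²/22.20 + (5−11.71)²/11.71 + (27−20.29)²/20.29 + (28−20.49)²/20.49 + (28−35.51)²/35.51 = 10.4831
df = 2
p-value (upper-tail) = 0.00529
→ bracket: p<0.01

p-value bracket: p<0.01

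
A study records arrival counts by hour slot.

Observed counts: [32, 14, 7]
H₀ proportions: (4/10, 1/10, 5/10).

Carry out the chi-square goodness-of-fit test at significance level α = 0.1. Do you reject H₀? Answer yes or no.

n = 53; E_i = n·p_i = [21.20, 5.30, 26.50]
χ² = (32−21.20)²/21.20 + (14−5.30)²/5.30 + (7−26.50)²/26.50 = 34.1321
df = 2
p-value (upper-tail) = 0.00000
At α=0.1: p < α → reject H₀

reject H₀: yes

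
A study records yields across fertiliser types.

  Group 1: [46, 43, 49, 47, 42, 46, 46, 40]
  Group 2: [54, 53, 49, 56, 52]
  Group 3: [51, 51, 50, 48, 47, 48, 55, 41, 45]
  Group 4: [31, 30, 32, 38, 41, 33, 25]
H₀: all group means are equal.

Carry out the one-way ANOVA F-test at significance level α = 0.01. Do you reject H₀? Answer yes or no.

Group means [44.88, 52.80, 48.44, 32.86], grand mean 44.448
SSB = Σnᵢ(x̄ᵢ−x̄)² = 1434.418; SSW = ΣΣ(x−x̄ᵢ)² = 382.754
MSB = 1434.418/3 = 478.1393; MSW = 382.754/25 = 15.3102
F = MSB/MSW = 31.2302
df = (3, 25)
p-value (upper-tail) = 0.00000
At α=0.01: p < α → reject H₀

reject H₀: yes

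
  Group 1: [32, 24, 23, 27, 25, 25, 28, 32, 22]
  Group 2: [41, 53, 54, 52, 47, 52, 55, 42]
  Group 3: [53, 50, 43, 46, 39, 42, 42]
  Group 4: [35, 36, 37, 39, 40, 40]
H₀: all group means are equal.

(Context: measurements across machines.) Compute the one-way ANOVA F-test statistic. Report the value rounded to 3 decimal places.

Group means [26.44, 49.50, 45.00, 37.83], grand mean 39.200
SSB = Σnᵢ(x̄ᵢ−x̄)² = 2559.744; SSW = ΣΣ(x−x̄ᵢ)² = 487.056
MSB = 2559.744/3 = 853.2481; MSW = 487.056/26 = 18.7329
F = MSB/MSW = 45.5481
df = (3, 26)

test statistic = 45.548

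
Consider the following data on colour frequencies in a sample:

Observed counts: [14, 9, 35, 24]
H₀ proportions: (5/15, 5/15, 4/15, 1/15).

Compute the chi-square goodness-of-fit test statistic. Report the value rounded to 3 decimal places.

test statistic = 89.521

n = 82; E_i = n·p_i = [27.33, 27.33, 21.87, 5.47]
χ² = (14−27.33)²/27.33 + (9−27.33)²/27.33 + (35−21.87)²/21.87 + (24−5.47)²/5.47 = 89.5213
df = 3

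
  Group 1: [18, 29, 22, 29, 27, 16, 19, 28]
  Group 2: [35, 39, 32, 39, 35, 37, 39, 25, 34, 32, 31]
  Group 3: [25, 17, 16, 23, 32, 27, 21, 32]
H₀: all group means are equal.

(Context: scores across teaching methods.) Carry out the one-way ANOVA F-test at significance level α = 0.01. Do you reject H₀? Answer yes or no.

Group means [23.50, 34.36, 24.12], grand mean 28.111
SSB = Σnᵢ(x̄ᵢ−x̄)² = 727.246; SSW = ΣΣ(x−x̄ᵢ)² = 645.420
MSB = 727.246/2 = 363.6231; MSW = 645.420/24 = 26.8925
F = MSB/MSW = 13.5213
df = (2, 24)
p-value (upper-tail) = 0.00012
At α=0.01: p < α → reject H₀

reject H₀: yes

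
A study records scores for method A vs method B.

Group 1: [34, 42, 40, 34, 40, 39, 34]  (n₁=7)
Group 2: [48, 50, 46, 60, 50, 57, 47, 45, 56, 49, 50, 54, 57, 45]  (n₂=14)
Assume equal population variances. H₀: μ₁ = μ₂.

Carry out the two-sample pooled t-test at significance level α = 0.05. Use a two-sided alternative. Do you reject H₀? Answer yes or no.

reject H₀: yes

x̄₁=37.571, s₁=3.457, n₁=7
x̄₂=51.000, s₂=4.930, n₂=14
s_p² = [6·3.457² + 13·4.930²]/19 = 20.4060
SE = √(s_p²·(1/7+1/14)) = 2.0911
t = (37.571−51.000)/2.0911 = -6.4218
df = 19
p-value (two-sided) = 0.00000
At α=0.05: p < α → reject H₀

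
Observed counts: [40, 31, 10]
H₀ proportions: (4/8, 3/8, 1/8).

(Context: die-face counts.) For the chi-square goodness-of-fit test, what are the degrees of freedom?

degrees of freedom = 2

df = k − 1 = 3 − 1 = 2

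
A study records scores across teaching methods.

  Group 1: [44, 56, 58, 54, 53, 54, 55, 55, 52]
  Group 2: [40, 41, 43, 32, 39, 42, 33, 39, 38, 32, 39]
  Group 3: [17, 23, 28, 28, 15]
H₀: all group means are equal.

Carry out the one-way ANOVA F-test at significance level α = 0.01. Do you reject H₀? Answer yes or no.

Group means [53.44, 38.00, 22.20], grand mean 40.400
SSB = Σnᵢ(x̄ᵢ−x̄)² = 3250.978; SSW = ΣΣ(x−x̄ᵢ)² = 425.022
MSB = 3250.978/2 = 1625.4889; MSW = 425.022/22 = 19.3192
F = MSB/MSW = 84.1386
df = (2, 22)
p-value (upper-tail) = 0.00000
At α=0.01: p < α → reject H₀

reject H₀: yes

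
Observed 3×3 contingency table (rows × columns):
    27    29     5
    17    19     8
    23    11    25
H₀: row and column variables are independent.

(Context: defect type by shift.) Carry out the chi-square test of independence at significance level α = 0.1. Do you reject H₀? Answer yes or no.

Row totals [61, 44, 59], col totals [67, 59, 38], n=164
χ² = (27−24.92)²/24.92 + (29−21.95)²/21.95 + (5−14.13)²/14.13 + (17−17.98)²/17.98 + (19−15.83)²/15.83 + (8−10.20)²/10.20 + (23−24.10)²/24.10 + (11−21.23)²/21.23 + (25−13.67)²/13.67 = 23.8707
df = 4
p-value (upper-tail) = 0.00008
At α=0.1: p < α → reject H₀

reject H₀: yes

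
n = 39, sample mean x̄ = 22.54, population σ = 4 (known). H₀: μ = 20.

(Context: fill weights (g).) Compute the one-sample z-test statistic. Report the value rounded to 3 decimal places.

SE = σ/√n = 4/√39 = 0.6405
z = (x̄−μ₀)/SE = (22.54−20)/0.6405 = 3.9656

test statistic = 3.966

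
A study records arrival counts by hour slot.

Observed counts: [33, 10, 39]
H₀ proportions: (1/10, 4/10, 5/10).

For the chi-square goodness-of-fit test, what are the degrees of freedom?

df = k − 1 = 3 − 1 = 2

degrees of freedom = 2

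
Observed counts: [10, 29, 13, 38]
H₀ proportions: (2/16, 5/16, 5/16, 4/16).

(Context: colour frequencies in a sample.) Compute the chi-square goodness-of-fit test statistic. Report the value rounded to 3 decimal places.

test statistic = 18.978

n = 90; E_i = n·p_i = [11.25, 28.12, 28.12, 22.50]
χ² = (10−11.25)²/11.25 + (29−28.12)²/28.12 + (13−28.12)²/28.12 + (38−22.50)²/22.50 = 18.9778
df = 3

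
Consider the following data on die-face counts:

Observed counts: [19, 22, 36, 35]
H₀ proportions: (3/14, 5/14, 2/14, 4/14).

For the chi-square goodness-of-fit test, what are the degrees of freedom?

df = k − 1 = 4 − 1 = 3

degrees of freedom = 3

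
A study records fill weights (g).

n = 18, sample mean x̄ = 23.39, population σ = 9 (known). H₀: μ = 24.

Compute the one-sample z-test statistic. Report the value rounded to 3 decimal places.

SE = σ/√n = 9/√18 = 2.1213
z = (x̄−μ₀)/SE = (23.39−24)/2.1213 = -0.2876

test statistic = -0.288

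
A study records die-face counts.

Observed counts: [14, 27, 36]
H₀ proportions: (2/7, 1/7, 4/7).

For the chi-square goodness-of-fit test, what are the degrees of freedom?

df = k − 1 = 3 − 1 = 2

degrees of freedom = 2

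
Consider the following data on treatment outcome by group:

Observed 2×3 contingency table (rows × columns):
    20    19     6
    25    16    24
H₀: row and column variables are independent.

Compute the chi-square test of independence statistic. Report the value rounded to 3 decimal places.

test statistic = 8.249

Row totals [45, 65], col totals [45, 35, 30], n=110
χ² = (20−18.41)²/18.41 + (19−14.32)²/14.32 + (6−12.27)²/12.27 + (25−26.59)²/26.59 + (16−20.68)²/20.68 + (24−17.73)²/17.73 = 8.2490
df = 2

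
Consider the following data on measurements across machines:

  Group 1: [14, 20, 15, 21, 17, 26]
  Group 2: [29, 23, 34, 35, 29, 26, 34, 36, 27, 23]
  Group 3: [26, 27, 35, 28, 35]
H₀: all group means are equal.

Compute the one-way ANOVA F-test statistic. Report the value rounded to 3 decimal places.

test statistic = 11.800

Group means [18.83, 29.60, 30.20], grand mean 26.667
SSB = Σnᵢ(x̄ᵢ−x̄)² = 516.633; SSW = ΣΣ(x−x̄ᵢ)² = 394.033
MSB = 516.633/2 = 258.3167; MSW = 394.033/18 = 21.8907
F = MSB/MSW = 11.8003
df = (2, 18)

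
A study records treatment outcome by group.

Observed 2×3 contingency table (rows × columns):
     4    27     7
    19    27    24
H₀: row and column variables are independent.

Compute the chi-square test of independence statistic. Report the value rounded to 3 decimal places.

Row totals [38, 70], col totals [23, 54, 31], n=108
χ² = (4−8.09)²/8.09 + (27−19.00)²/19.00 + (7−10.91)²/10.91 + (19−14.91)²/14.91 + (27−35.00)²/35.00 + (24−20.09)²/20.09 = 10.5499
df = 2

test statistic = 10.550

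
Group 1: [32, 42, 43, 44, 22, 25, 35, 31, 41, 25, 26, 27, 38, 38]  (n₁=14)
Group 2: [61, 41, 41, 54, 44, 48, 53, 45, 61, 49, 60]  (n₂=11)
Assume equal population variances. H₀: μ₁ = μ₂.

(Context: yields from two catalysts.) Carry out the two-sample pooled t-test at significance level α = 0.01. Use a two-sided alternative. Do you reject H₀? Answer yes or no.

reject H₀: yes

x̄₁=33.500, s₁=7.623, n₁=14
x̄₂=50.636, s₂=7.685, n₂=11
s_p² = [13·7.623² + 10·7.685²]/23 = 58.5237
SE = √(s_p²·(1/14+1/11)) = 3.0823
t = (33.500−50.636)/3.0823 = -5.5596
df = 23
p-value (two-sided) = 0.00001
At α=0.01: p < α → reject H₀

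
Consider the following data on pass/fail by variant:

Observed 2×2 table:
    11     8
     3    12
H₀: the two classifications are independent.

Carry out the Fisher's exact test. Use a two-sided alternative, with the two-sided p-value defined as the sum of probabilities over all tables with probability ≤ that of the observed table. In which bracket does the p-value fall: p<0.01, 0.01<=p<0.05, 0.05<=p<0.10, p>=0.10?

p-value bracket: 0.01<=p<0.05

Margins: r₁=19, r₂=15, c₁=14, c₂=20, n=34
p_obs = C(19,11)·C(15,3)/C(34,14); sum pmf over tables with pmf ≤ p_obs
p-value (two-sided) = 0.03818
→ bracket: 0.01<=p<0.05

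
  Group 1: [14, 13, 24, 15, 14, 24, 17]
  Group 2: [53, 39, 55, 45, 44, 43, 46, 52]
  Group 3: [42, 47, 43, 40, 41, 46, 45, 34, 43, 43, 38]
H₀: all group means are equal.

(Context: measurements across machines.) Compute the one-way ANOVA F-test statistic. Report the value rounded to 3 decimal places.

Group means [17.29, 47.12, 42.00], grand mean 36.923
SSB = Σnᵢ(x̄ᵢ−x̄)² = 3815.543; SSW = ΣΣ(x−x̄ᵢ)² = 492.304
MSB = 3815.543/2 = 1907.7713; MSW = 492.304/23 = 21.4045
F = MSB/MSW = 89.1294
df = (2, 23)

test statistic = 89.129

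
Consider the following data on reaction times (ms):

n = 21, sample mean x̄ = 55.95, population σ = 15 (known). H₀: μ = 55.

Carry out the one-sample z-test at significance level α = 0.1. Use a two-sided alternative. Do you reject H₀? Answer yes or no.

SE = σ/√n = 15/√21 = 3.2733
z = (x̄−μ₀)/SE = (55.95−55)/3.2733 = 0.2902
p-value (two-sided) = 0.77164
At α=0.1: p ≥ α → fail to reject H₀

reject H₀: no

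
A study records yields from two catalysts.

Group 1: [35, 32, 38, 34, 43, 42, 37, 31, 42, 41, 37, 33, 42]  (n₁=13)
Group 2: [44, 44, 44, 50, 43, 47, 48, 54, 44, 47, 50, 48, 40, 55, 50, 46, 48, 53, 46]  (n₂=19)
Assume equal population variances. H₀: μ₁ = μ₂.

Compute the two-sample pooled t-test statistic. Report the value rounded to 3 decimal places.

test statistic = -6.820

x̄₁=37.462, s₁=4.235, n₁=13
x̄₂=47.421, s₂=3.934, n₂=19
s_p² = [12·4.235² + 18·3.934²]/30 = 16.4621
SE = √(s_p²·(1/13+1/19)) = 1.4604
t = (37.462−47.421)/1.4604 = -6.8198
df = 30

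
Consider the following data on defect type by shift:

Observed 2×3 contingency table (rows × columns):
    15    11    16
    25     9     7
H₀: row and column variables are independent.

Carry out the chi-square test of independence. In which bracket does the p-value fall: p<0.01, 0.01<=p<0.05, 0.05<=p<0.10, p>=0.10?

Row totals [42, 41], col totals [40, 20, 23], n=83
χ² = (15−20.24)²/20.24 + (11−10.12)²/10.12 + (16−11.64)²/11.64 + (25−19.76)²/19.76 + (9−9.88)²/9.88 + (7−11.36)²/11.36 = 6.2106
df = 2
p-value (upper-tail) = 0.04481
→ bracket: 0.01<=p<0.05

p-value bracket: 0.01<=p<0.05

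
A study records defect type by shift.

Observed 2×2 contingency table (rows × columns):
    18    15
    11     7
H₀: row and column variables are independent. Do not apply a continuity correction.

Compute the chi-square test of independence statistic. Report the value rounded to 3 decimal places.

Row totals [33, 18], col totals [29, 22], n=51
χ² = (18−18.76)²/18.76 + (15−14.24)²/14.24 + (11−10.24)²/10.24 + (7−7.76)²/7.76 = 0.2047
df = 1

test statistic = 0.205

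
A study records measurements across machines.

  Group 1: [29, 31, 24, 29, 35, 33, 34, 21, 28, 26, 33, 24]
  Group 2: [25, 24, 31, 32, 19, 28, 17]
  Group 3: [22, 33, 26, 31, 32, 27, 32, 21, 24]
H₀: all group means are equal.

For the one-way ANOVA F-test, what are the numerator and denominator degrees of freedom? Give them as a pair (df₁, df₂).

degrees of freedom = [2, 25]

k = 3 groups, N = 28 total
df = (k−1, N−k) = (3−1, 28−3) = (2, 25)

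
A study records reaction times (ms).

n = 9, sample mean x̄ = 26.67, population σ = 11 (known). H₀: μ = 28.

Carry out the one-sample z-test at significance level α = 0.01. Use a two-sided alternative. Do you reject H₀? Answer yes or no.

reject H₀: no

SE = σ/√n = 11/√9 = 3.6667
z = (x̄−μ₀)/SE = (26.67−28)/3.6667 = -0.3627
p-value (two-sided) = 0.71681
At α=0.01: p ≥ α → fail to reject H₀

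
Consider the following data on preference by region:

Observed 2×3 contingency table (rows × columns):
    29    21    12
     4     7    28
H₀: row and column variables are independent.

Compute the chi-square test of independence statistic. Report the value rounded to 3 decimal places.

Row totals [62, 39], col totals [33, 28, 40], n=101
χ² = (29−20.26)²/20.26 + (21−17.19)²/17.19 + (12−24.55)²/24.55 + (4−12.74)²/12.74 + (7−10.81)²/10.81 + (28−15.45)²/15.45 = 28.5841
df = 2

test statistic = 28.584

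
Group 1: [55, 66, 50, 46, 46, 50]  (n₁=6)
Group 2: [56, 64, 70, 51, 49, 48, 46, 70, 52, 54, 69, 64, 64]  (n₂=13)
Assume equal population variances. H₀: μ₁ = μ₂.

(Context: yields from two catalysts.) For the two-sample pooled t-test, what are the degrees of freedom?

degrees of freedom = 17

df = n₁ + n₂ − 2 = 6 + 13 − 2 = 17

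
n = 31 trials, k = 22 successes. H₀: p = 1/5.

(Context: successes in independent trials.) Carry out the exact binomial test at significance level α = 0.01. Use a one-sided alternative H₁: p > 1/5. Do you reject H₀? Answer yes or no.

reject H₀: yes

Exact binomial: n=31, k=22, p₀=1/5=0.2000
P(X≥22) from Σ C(n,i)·p₀^i·(1−p₀)^(n−i)
p-value (one-sided, H₁ greater) = 0.00000
At α=0.01: p < α → reject H₀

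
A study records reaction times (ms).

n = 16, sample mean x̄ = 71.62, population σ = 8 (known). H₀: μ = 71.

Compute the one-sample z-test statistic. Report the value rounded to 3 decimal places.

SE = σ/√n = 8/√16 = 2.0000
z = (x̄−μ₀)/SE = (71.62−71)/2.0000 = 0.3100

test statistic = 0.310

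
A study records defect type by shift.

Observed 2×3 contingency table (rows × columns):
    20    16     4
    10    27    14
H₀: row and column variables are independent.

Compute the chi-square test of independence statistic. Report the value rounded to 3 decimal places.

test statistic = 10.527

Row totals [40, 51], col totals [30, 43, 18], n=91
χ² = (20−13.19)²/13.19 + (16−18.90)²/18.90 + (4−7.91)²/7.91 + (10−16.81)²/16.81 + (27−24.10)²/24.10 + (14−10.09)²/10.09 = 10.5270
df = 2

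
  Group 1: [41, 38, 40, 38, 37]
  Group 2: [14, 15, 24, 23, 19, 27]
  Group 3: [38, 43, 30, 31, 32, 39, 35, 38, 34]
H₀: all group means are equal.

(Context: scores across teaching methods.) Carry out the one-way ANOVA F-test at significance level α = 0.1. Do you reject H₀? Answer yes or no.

reject H₀: yes

Group means [38.80, 20.33, 35.56], grand mean 31.800
SSB = Σnᵢ(x̄ᵢ−x̄)² = 1160.844; SSW = ΣΣ(x−x̄ᵢ)² = 292.356
MSB = 1160.844/2 = 580.4222; MSW = 292.356/17 = 17.1974
F = MSB/MSW = 33.7506
df = (2, 17)
p-value (upper-tail) = 0.00000
At α=0.1: p < α → reject H₀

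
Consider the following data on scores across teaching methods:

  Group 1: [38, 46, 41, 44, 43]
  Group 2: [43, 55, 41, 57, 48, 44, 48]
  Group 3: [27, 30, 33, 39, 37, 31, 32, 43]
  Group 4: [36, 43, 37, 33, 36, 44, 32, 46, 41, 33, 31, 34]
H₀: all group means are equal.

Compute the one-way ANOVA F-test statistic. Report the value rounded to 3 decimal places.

Group means [42.40, 48.00, 34.00, 37.17], grand mean 39.562
SSB = Σnᵢ(x̄ᵢ−x̄)² = 855.008; SSW = ΣΣ(x−x̄ᵢ)² = 736.867
MSB = 855.008/3 = 285.0028; MSW = 736.867/28 = 26.3167
F = MSB/MSW = 10.8297
df = (3, 28)

test statistic = 10.830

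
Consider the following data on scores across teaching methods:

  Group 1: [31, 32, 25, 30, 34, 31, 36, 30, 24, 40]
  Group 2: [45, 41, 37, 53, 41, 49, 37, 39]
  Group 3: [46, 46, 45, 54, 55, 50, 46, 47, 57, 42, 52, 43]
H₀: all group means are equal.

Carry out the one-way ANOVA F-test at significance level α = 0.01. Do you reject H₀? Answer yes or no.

Group means [31.30, 42.75, 48.58], grand mean 41.267
SSB = Σnᵢ(x̄ᵢ−x̄)² = 1653.350; SSW = ΣΣ(x−x̄ᵢ)² = 702.517
MSB = 1653.350/2 = 826.6750; MSW = 702.517/27 = 26.0191
F = MSB/MSW = 31.7718
df = (2, 27)
p-value (upper-tail) = 0.00000
At α=0.01: p < α → reject H₀

reject H₀: yes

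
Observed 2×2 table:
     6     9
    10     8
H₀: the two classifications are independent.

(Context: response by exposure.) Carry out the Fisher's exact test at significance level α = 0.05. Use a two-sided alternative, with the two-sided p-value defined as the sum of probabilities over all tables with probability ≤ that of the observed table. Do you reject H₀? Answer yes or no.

Margins: r₁=15, r₂=18, c₁=16, c₂=17, n=33
p_obs = C(15,6)·C(18,10)/C(33,16); sum pmf over tables with pmf ≤ p_obs
p-value (two-sided) = 0.49053
At α=0.05: p ≥ α → fail to reject H₀

reject H₀: no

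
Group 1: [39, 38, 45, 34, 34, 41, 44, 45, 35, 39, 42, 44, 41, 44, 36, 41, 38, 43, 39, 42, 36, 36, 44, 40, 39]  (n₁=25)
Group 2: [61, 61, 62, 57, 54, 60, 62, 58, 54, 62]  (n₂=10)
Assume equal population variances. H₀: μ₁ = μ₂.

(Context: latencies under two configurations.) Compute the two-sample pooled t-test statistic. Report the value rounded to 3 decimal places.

x̄₁=39.960, s₁=3.482, n₁=25
x̄₂=59.100, s₂=3.178, n₂=10
s_p² = [24·3.482² + 9·3.178²]/33 = 11.5715
SE = √(s_p²·(1/25+1/10)) = 1.2728
t = (39.960−59.100)/1.2728 = -15.0377
df = 33

test statistic = -15.038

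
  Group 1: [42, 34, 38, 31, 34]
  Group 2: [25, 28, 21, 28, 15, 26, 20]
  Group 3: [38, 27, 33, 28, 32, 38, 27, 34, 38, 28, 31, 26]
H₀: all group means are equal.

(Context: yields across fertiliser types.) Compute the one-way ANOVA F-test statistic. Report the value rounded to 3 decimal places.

test statistic = 12.255

Group means [35.80, 23.29, 31.67], grand mean 30.083
SSB = Σnᵢ(x̄ᵢ−x̄)² = 516.938; SSW = ΣΣ(x−x̄ᵢ)² = 442.895
MSB = 516.938/2 = 258.4690; MSW = 442.895/21 = 21.0902
F = MSB/MSW = 12.2554
df = (2, 21)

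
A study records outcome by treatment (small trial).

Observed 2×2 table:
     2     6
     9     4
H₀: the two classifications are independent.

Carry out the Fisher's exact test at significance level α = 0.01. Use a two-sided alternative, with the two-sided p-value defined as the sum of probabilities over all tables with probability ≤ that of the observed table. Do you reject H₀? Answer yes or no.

Margins: r₁=8, r₂=13, c₁=11, c₂=10, n=21
p_obs = C(8,2)·C(13,9)/C(21,11); sum pmf over tables with pmf ≤ p_obs
p-value (two-sided) = 0.08050
At α=0.01: p ≥ α → fail to reject H₀

reject H₀: no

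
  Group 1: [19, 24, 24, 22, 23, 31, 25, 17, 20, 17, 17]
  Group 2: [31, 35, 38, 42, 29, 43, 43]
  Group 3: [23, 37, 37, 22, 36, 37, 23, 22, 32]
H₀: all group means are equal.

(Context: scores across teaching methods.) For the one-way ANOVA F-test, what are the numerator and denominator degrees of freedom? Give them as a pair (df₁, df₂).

k = 3 groups, N = 27 total
df = (k−1, N−k) = (3−1, 27−3) = (2, 24)

degrees of freedom = [2, 24]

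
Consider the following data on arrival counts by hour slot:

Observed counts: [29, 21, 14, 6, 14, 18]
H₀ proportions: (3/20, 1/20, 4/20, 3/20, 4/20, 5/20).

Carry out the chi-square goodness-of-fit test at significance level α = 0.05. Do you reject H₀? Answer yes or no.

n = 102; E_i = n·p_i = [15.30, 5.10, 20.40, 15.30, 20.40, 25.50]
χ² = (29−15.30)²/15.30 + (21−5.10)²/5.10 + (14−20.40)²/20.40 + (6−15.30)²/15.30 + (14−20.40)²/20.40 + (18−25.50)²/25.50 = 73.7124
df = 5
p-value (upper-tail) = 0.00000
At α=0.05: p < α → reject H₀

reject H₀: yes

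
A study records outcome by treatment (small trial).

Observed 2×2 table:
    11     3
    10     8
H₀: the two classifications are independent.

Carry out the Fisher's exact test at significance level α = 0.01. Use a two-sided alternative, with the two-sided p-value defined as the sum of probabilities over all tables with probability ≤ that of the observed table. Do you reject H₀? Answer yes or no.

reject H₀: no

Margins: r₁=14, r₂=18, c₁=21, c₂=11, n=32
p_obs = C(14,11)·C(18,10)/C(32,21); sum pmf over tables with pmf ≤ p_obs
p-value (two-sided) = 0.26564
At α=0.01: p ≥ α → fail to reject H₀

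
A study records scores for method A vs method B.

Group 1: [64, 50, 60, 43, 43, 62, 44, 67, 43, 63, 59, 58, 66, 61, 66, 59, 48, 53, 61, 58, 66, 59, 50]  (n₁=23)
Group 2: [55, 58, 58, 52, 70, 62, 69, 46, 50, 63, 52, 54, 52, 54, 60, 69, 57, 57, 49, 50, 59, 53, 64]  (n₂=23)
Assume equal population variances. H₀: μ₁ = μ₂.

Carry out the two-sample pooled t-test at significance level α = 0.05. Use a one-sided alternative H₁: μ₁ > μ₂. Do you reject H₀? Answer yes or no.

reject H₀: no

x̄₁=56.652, s₁=8.139, n₁=23
x̄₂=57.087, s₂=6.667, n₂=23
s_p² = [22·8.139² + 22·6.667²]/44 = 55.3419
SE = √(s_p²·(1/23+1/23)) = 2.1937
t = (56.652−57.087)/2.1937 = -0.1982
df = 44
p-value (one-sided, H₁ greater) = 0.57810
At α=0.05: p ≥ α → fail to reject H₀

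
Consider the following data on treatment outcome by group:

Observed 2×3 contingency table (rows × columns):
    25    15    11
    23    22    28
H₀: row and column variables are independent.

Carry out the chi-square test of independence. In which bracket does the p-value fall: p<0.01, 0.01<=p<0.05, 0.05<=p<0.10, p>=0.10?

Row totals [51, 73], col totals [48, 37, 39], n=124
χ² = (25−19.74)²/19.74 + (15−15.22)²/15.22 + (11−16.04)²/16.04 + (23−28.26)²/28.26 + (22−21.78)²/21.78 + (28−22.96)²/22.96 = 5.0744
df = 2
p-value (upper-tail) = 0.07909
→ bracket: 0.05<=p<0.10

p-value bracket: 0.05<=p<0.10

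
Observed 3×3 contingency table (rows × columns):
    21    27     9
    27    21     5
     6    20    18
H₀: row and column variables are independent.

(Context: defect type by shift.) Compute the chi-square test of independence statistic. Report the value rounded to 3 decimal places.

test statistic = 22.567

Row totals [57, 53, 44], col totals [54, 68, 32], n=154
χ² = (21−19.99)²/19.99 + (27−25.17)²/25.17 + (9−11.84)²/11.84 + (27−18.58)²/18.58 + (21−23.40)²/23.40 + (5−11.01)²/11.01 + (6−15.43)²/15.43 + (20−19.43)²/19.43 + (18−9.14)²/9.14 = 22.5671
df = 4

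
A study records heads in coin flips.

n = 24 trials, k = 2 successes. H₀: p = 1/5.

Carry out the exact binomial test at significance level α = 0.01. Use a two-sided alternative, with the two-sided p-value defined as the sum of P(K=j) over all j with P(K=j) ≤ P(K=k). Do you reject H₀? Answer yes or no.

Exact binomial: n=24, k=2, p₀=1/5=0.2000
P(X=j) = C(n,j)·p₀^j·(1−p₀)^(n−j); p = Σ P(X=j) over j with P(X=j) ≤ P(X=2)
p-value (two-sided) = 0.20369
At α=0.01: p ≥ α → fail to reject H₀

reject H₀: no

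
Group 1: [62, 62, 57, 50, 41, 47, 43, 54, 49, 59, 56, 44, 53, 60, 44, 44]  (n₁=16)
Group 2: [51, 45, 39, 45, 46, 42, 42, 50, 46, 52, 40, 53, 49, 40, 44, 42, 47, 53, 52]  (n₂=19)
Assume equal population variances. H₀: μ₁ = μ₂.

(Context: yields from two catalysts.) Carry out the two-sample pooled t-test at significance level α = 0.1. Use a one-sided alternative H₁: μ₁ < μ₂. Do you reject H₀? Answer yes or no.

reject H₀: no

x̄₁=51.562, s₁=7.248, n₁=16
x̄₂=46.211, s₂=4.685, n₂=19
s_p² = [15·7.248² + 18·4.685²]/33 = 35.8514
SE = √(s_p²·(1/16+1/19)) = 2.0317
t = (51.562−46.211)/2.0317 = 2.6343
df = 33
p-value (one-sided, H₁ less) = 0.99363
At α=0.1: p ≥ α → fail to reject H₀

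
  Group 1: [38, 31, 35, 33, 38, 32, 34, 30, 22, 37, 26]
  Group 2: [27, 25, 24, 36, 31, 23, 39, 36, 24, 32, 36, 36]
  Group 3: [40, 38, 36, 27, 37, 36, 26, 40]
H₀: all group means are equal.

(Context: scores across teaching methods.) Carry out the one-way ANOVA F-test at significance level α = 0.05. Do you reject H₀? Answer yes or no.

Group means [32.36, 30.75, 35.00], grand mean 32.419
SSB = Σnᵢ(x̄ᵢ−x̄)² = 86.753; SSW = ΣΣ(x−x̄ᵢ)² = 838.795
MSB = 86.753/2 = 43.3765; MSW = 838.795/28 = 29.9570
F = MSB/MSW = 1.4480
df = (2, 28)
p-value (upper-tail) = 0.25211
At α=0.05: p ≥ α → fail to reject H₀

reject H₀: no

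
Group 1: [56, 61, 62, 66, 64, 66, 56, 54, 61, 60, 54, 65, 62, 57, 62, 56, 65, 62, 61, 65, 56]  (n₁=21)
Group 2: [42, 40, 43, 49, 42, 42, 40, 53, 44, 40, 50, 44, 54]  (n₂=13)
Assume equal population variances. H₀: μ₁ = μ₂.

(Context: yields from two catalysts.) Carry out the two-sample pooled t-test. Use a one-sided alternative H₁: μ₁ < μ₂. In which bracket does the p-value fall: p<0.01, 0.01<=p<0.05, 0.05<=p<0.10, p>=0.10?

p-value bracket: p>=0.10

x̄₁=60.524, s₁=4.008, n₁=21
x̄₂=44.846, s₂=4.947, n₂=13
s_p² = [20·4.008² + 12·4.947²]/32 = 19.2166
SE = √(s_p²·(1/21+1/13)) = 1.5470
t = (60.524−44.846)/1.5470 = 10.1341
df = 32
p-value (one-sided, H₁ less) = 1.00000
→ bracket: p>=0.10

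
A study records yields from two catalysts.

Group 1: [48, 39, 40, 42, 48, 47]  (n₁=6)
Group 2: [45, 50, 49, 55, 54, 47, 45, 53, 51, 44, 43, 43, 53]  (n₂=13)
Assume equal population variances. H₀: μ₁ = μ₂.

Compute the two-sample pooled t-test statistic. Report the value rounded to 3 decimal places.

test statistic = -2.172

x̄₁=44.000, s₁=4.147, n₁=6
x̄₂=48.615, s₂=4.369, n₂=13
s_p² = [5·4.147² + 12·4.369²]/17 = 18.5339
SE = √(s_p²·(1/6+1/13)) = 2.1248
t = (44.000−48.615)/2.1248 = -2.1722
df = 17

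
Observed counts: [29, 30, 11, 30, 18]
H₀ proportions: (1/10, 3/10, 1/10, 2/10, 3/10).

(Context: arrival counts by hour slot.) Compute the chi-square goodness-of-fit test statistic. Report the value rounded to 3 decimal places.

test statistic = 36.237

n = 118; E_i = n·p_i = [11.80, 35.40, 11.80, 23.60, 35.40]
χ² = (29−11.80)²/11.80 + (30−35.40)²/35.40 + (11−11.80)²/11.80 + (30−23.60)²/23.60 + (18−35.40)²/35.40 = 36.2373
df = 4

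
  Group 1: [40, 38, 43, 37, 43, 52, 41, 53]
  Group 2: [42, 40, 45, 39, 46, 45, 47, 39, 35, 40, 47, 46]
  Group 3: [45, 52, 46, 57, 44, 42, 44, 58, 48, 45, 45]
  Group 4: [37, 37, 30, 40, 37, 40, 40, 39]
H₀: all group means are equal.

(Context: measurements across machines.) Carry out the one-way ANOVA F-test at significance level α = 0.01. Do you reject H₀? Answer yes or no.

reject H₀: yes

Group means [43.38, 42.58, 47.82, 37.50], grand mean 43.179
SSB = Σnᵢ(x̄ᵢ−x̄)² = 499.316; SSW = ΣΣ(x−x̄ᵢ)² = 798.428
MSB = 499.316/3 = 166.4385; MSW = 798.428/35 = 22.8122
F = MSB/MSW = 7.2960
df = (3, 35)
p-value (upper-tail) = 0.00063
At α=0.01: p < α → reject H₀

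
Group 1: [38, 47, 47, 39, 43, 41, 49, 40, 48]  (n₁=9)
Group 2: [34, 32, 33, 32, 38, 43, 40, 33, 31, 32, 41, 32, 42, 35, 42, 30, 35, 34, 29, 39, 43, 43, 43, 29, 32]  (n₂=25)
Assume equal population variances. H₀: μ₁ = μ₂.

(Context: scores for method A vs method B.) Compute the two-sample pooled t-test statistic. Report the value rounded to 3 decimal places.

test statistic = 4.126

x̄₁=43.556, s₁=4.246, n₁=9
x̄₂=35.880, s₂=4.952, n₂=25
s_p² = [8·4.246² + 24·4.952²]/32 = 22.9019
SE = √(s_p²·(1/9+1/25)) = 1.8603
t = (43.556−35.880)/1.8603 = 4.1260
df = 32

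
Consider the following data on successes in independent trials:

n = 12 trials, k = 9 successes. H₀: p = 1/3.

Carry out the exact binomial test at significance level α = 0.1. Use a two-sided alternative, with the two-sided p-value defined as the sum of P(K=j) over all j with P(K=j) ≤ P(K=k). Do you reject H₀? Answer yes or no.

reject H₀: yes

Exact binomial: n=12, k=9, p₀=1/3=0.3333
P(X=j) = C(n,j)·p₀^j·(1−p₀)^(n−j); p = Σ P(X=j) over j with P(X=j) ≤ P(X=9)
p-value (two-sided) = 0.00386
At α=0.1: p < α → reject H₀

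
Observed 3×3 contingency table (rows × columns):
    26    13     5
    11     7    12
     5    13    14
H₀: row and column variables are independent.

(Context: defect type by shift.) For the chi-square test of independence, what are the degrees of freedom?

degrees of freedom = 4

df = (r−1)(c−1) = (3−1)·(3−1) = 4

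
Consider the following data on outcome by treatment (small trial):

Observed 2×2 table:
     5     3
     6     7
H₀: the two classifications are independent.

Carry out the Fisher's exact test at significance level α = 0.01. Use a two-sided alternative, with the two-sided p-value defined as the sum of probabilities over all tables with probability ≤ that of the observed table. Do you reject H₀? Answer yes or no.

reject H₀: no

Margins: r₁=8, r₂=13, c₁=11, c₂=10, n=21
p_obs = C(8,5)·C(13,6)/C(21,11); sum pmf over tables with pmf ≤ p_obs
p-value (two-sided) = 0.65944
At α=0.01: p ≥ α → fail to reject H₀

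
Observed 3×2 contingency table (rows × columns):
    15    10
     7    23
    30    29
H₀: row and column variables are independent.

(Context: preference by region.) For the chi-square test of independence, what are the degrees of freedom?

degrees of freedom = 2

df = (r−1)(c−1) = (3−1)·(2−1) = 2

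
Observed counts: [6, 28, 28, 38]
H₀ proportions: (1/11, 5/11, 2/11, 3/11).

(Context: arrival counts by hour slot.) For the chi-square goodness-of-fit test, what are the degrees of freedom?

df = k − 1 = 4 − 1 = 3

degrees of freedom = 3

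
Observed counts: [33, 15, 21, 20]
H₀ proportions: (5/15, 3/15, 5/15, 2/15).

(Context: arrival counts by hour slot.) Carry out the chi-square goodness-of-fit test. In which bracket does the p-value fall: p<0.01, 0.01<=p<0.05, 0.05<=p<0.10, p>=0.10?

p-value bracket: 0.01<=p<0.05

n = 89; E_i = n·p_i = [29.67, 17.80, 29.67, 11.87]
χ² = (33−29.67)²/29.67 + (15−17.80)²/17.80 + (21−29.67)²/29.67 + (20−11.87)²/11.87 = 8.9213
df = 3
p-value (upper-tail) = 0.03036
→ bracket: 0.01<=p<0.05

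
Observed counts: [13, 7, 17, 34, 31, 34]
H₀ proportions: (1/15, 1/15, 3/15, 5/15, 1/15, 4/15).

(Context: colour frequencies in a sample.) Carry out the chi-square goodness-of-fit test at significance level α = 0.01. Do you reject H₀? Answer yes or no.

n = 136; E_i = n·p_i = [9.07, 9.07, 27.20, 45.33, 9.07, 36.27]
χ² = (13−9.07)²/9.07 + (7−9.07)²/9.07 + (17−27.20)²/27.20 + (34−45.33)²/45.33 + (31−9.07)²/9.07 + (34−36.27)²/36.27 = 62.0368
df = 5
p-value (upper-tail) = 0.00000
At α=0.01: p < α → reject H₀

reject H₀: yes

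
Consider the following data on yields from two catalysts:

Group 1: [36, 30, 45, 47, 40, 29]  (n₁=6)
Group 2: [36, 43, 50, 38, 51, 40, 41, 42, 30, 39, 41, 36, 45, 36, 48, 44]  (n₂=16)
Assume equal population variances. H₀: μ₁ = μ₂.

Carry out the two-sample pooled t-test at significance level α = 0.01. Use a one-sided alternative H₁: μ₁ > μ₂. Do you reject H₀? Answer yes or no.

reject H₀: no

x̄₁=37.833, s₁=7.521, n₁=6
x̄₂=41.250, s₂=5.592, n₂=16
s_p² = [5·7.521² + 15·5.592²]/20 = 37.5917
SE = √(s_p²·(1/6+1/16)) = 2.9351
t = (37.833−41.250)/2.9351 = -1.1641
df = 20
p-value (one-sided, H₁ greater) = 0.87095
At α=0.01: p ≥ α → fail to reject H₀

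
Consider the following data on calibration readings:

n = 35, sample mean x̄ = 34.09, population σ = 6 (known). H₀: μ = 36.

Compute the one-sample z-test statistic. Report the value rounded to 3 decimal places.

test statistic = -1.883

SE = σ/√n = 6/√35 = 1.0142
z = (x̄−μ₀)/SE = (34.09−36)/1.0142 = -1.8833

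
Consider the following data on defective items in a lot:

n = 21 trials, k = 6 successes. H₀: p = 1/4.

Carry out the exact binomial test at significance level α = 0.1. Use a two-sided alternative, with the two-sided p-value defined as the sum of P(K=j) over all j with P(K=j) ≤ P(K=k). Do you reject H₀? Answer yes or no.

reject H₀: no

Exact binomial: n=21, k=6, p₀=1/4=0.2500
P(X=j) = C(n,j)·p₀^j·(1−p₀)^(n−j); p = Σ P(X=j) over j with P(X=j) ≤ P(X=6)
p-value (two-sided) = 0.80083
At α=0.1: p ≥ α → fail to reject H₀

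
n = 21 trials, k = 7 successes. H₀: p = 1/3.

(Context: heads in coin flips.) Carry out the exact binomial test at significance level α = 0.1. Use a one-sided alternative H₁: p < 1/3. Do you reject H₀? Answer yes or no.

reject H₀: no

Exact binomial: n=21, k=7, p₀=1/3=0.3333
P(X≤7) from Σ C(n,i)·p₀^i·(1−p₀)^(n−i)
p-value (one-sided, H₁ less) = 0.60076
At α=0.1: p ≥ α → fail to reject H₀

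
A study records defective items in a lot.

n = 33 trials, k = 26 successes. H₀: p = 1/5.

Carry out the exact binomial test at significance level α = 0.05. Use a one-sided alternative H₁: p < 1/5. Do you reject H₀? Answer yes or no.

reject H₀: no

Exact binomial: n=33, k=26, p₀=1/5=0.2000
P(X≤26) from Σ C(n,i)·p₀^i·(1−p₀)^(n−i)
p-value (one-sided, H₁ less) = 1.00000
At α=0.05: p ≥ α → fail to reject H₀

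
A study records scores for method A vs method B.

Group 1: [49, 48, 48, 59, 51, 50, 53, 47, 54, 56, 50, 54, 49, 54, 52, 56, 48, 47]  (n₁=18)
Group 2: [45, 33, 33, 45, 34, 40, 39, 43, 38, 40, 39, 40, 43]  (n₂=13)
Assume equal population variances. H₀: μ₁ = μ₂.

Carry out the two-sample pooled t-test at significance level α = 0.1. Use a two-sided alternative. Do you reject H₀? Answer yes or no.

reject H₀: yes

x̄₁=51.389, s₁=3.534, n₁=18
x̄₂=39.385, s₂=4.114, n₂=13
s_p² = [17·3.534² + 12·4.114²]/29 = 14.3226
SE = √(s_p²·(1/18+1/13)) = 1.3775
t = (51.389−39.385)/1.3775 = 8.7147
df = 29
p-value (two-sided) = 0.00000
At α=0.1: p < α → reject H₀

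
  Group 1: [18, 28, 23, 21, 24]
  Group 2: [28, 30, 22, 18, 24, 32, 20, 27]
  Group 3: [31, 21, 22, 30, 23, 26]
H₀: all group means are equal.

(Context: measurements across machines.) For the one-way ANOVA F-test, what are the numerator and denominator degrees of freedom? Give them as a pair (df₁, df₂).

degrees of freedom = [2, 16]

k = 3 groups, N = 19 total
df = (k−1, N−k) = (3−1, 19−3) = (2, 16)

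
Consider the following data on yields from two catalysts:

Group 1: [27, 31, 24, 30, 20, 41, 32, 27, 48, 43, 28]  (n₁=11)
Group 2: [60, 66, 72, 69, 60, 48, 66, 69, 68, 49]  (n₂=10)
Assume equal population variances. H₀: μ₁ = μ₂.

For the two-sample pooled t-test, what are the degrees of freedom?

degrees of freedom = 19

df = n₁ + n₂ − 2 = 11 + 10 − 2 = 19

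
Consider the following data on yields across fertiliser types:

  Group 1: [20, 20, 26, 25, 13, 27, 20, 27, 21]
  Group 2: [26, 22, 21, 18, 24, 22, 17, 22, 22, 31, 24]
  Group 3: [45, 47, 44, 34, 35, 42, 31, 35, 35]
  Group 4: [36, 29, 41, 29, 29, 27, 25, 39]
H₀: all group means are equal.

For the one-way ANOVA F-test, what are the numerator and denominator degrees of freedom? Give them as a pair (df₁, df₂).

degrees of freedom = [3, 33]

k = 4 groups, N = 37 total
df = (k−1, N−k) = (4−1, 37−4) = (3, 33)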